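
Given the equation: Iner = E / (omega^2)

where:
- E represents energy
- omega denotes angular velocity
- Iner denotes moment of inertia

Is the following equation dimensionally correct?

Yes

E (energy) has dimensions [L^2 M T^-2].
omega (angular velocity) has dimensions [T^-1].
Iner (moment of inertia) has dimensions [L^2 M].

Left side: [L^2 M]
Right side: [L^2 M]

Both sides have the same dimensions, so the equation is dimensionally consistent.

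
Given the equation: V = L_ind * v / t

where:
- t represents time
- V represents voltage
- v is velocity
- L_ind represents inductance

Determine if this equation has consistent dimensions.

No

t (time) has dimensions [T].
V (voltage) has dimensions [I^-1 L^2 M T^-3].
v (velocity) has dimensions [L T^-1].
L_ind (inductance) has dimensions [I^-2 L^2 M T^-2].

Left side: [I^-1 L^2 M T^-3]
Right side: [I^-2 L^3 M T^-4]

The two sides have different dimensions, so the equation is NOT dimensionally consistent.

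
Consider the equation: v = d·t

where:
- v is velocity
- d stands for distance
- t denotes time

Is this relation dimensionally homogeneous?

No

v (velocity) has dimensions [L T^-1].
d (distance) has dimensions [L].
t (time) has dimensions [T].

Left side: [L T^-1]
Right side: [L T]

The two sides have different dimensions, so the equation is NOT dimensionally consistent.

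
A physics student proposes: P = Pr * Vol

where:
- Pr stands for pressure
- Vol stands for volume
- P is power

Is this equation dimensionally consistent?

No

Pr (pressure) has dimensions [L^-1 M T^-2].
Vol (volume) has dimensions [L^3].
P (power) has dimensions [L^2 M T^-3].

Left side: [L^2 M T^-3]
Right side: [L^2 M T^-2]

The two sides have different dimensions, so the equation is NOT dimensionally consistent.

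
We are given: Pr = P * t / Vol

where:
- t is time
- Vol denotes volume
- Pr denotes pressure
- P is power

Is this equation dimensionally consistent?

Yes

t (time) has dimensions [T].
Vol (volume) has dimensions [L^3].
Pr (pressure) has dimensions [L^-1 M T^-2].
P (power) has dimensions [L^2 M T^-3].

Left side: [L^-1 M T^-2]
Right side: [L^-1 M T^-2]

Both sides have the same dimensions, so the equation is dimensionally consistent.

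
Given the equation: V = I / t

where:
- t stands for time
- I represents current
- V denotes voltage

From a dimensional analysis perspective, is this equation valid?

No

t (time) has dimensions [T].
I (current) has dimensions [I].
V (voltage) has dimensions [I^-1 L^2 M T^-3].

Left side: [I^-1 L^2 M T^-3]
Right side: [I T^-1]

The two sides have different dimensions, so the equation is NOT dimensionally consistent.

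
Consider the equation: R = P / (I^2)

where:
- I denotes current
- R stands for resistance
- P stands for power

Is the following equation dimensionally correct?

Yes

I (current) has dimensions [I].
R (resistance) has dimensions [I^-2 L^2 M T^-3].
P (power) has dimensions [L^2 M T^-3].

Left side: [I^-2 L^2 M T^-3]
Right side: [I^-2 L^2 M T^-3]

Both sides have the same dimensions, so the equation is dimensionally consistent.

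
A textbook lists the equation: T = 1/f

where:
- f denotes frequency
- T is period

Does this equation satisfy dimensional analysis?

Yes

f (frequency) has dimensions [T^-1].
T (period) has dimensions [T].

Left side: [T]
Right side: [T]

Both sides have the same dimensions, so the equation is dimensionally consistent.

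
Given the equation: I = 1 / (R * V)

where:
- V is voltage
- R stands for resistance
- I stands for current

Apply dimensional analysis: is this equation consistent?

No

V (voltage) has dimensions [I^-1 L^2 M T^-3].
R (resistance) has dimensions [I^-2 L^2 M T^-3].
I (current) has dimensions [I].

Left side: [I]
Right side: [I^3 L^-4 M^-2 T^6]

The two sides have different dimensions, so the equation is NOT dimensionally consistent.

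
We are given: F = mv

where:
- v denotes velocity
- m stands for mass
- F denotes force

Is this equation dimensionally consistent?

No

v (velocity) has dimensions [L T^-1].
m (mass) has dimensions [M].
F (force) has dimensions [L M T^-2].

Left side: [L M T^-2]
Right side: [L M T^-1]

The two sides have different dimensions, so the equation is NOT dimensionally consistent.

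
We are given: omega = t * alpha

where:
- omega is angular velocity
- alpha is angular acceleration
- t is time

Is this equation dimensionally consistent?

Yes

omega (angular velocity) has dimensions [T^-1].
alpha (angular acceleration) has dimensions [T^-2].
t (time) has dimensions [T].

Left side: [T^-1]
Right side: [T^-1]

Both sides have the same dimensions, so the equation is dimensionally consistent.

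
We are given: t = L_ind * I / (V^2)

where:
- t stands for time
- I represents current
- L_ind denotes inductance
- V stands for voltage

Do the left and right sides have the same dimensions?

No

t (time) has dimensions [T].
I (current) has dimensions [I].
L_ind (inductance) has dimensions [I^-2 L^2 M T^-2].
V (voltage) has dimensions [I^-1 L^2 M T^-3].

Left side: [T]
Right side: [I L^-2 M^-1 T^4]

The two sides have different dimensions, so the equation is NOT dimensionally consistent.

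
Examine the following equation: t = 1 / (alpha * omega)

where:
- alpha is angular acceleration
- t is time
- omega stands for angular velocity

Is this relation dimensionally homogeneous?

No

alpha (angular acceleration) has dimensions [T^-2].
t (time) has dimensions [T].
omega (angular velocity) has dimensions [T^-1].

Left side: [T]
Right side: [T^3]

The two sides have different dimensions, so the equation is NOT dimensionally consistent.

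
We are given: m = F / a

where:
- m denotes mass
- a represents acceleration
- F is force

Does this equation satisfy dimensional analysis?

Yes

m (mass) has dimensions [M].
a (acceleration) has dimensions [L T^-2].
F (force) has dimensions [L M T^-2].

Left side: [M]
Right side: [M]

Both sides have the same dimensions, so the equation is dimensionally consistent.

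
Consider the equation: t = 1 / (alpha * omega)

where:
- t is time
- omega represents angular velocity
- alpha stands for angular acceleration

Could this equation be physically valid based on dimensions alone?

No

t (time) has dimensions [T].
omega (angular velocity) has dimensions [T^-1].
alpha (angular acceleration) has dimensions [T^-2].

Left side: [T]
Right side: [T^3]

The two sides have different dimensions, so the equation is NOT dimensionally consistent.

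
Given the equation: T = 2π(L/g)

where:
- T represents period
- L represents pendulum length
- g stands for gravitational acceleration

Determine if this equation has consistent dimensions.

No

T (period) has dimensions [T].
L (pendulum length) has dimensions [L].
g (gravitational acceleration) has dimensions [L T^-2].

Left side: [T]
Right side: [T^2]

The two sides have different dimensions, so the equation is NOT dimensionally consistent.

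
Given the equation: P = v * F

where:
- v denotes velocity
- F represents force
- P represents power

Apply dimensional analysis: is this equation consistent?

Yes

v (velocity) has dimensions [L T^-1].
F (force) has dimensions [L M T^-2].
P (power) has dimensions [L^2 M T^-3].

Left side: [L^2 M T^-3]
Right side: [L^2 M T^-3]

Both sides have the same dimensions, so the equation is dimensionally consistent.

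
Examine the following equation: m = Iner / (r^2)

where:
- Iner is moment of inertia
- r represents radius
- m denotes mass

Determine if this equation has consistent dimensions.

Yes

Iner (moment of inertia) has dimensions [L^2 M].
r (radius) has dimensions [L].
m (mass) has dimensions [M].

Left side: [M]
Right side: [M]

Both sides have the same dimensions, so the equation is dimensionally consistent.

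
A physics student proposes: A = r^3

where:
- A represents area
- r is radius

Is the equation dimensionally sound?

No

A (area) has dimensions [L^2].
r (radius) has dimensions [L].

Left side: [L^2]
Right side: [L^3]

The two sides have different dimensions, so the equation is NOT dimensionally consistent.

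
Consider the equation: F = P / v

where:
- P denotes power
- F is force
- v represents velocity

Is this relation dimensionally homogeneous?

Yes

P (power) has dimensions [L^2 M T^-3].
F (force) has dimensions [L M T^-2].
v (velocity) has dimensions [L T^-1].

Left side: [L M T^-2]
Right side: [L M T^-2]

Both sides have the same dimensions, so the equation is dimensionally consistent.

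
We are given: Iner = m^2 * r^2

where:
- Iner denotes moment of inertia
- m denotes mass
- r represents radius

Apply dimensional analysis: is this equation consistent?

No

Iner (moment of inertia) has dimensions [L^2 M].
m (mass) has dimensions [M].
r (radius) has dimensions [L].

Left side: [L^2 M]
Right side: [L^2 M^2]

The two sides have different dimensions, so the equation is NOT dimensionally consistent.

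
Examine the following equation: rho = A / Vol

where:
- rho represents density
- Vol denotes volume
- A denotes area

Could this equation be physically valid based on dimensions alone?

No

rho (density) has dimensions [L^-3 M].
Vol (volume) has dimensions [L^3].
A (area) has dimensions [L^2].

Left side: [L^-3 M]
Right side: [L^-1]

The two sides have different dimensions, so the equation is NOT dimensionally consistent.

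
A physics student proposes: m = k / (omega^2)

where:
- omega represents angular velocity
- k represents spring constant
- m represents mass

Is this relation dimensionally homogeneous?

Yes

omega (angular velocity) has dimensions [T^-1].
k (spring constant) has dimensions [M T^-2].
m (mass) has dimensions [M].

Left side: [M]
Right side: [M]

Both sides have the same dimensions, so the equation is dimensionally consistent.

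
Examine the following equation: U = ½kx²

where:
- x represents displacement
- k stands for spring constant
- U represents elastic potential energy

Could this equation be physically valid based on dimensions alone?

Yes

x (displacement) has dimensions [L].
k (spring constant) has dimensions [M T^-2].
U (elastic potential energy) has dimensions [L^2 M T^-2].

Left side: [L^2 M T^-2]
Right side: [L^2 M T^-2]

Both sides have the same dimensions, so the equation is dimensionally consistent.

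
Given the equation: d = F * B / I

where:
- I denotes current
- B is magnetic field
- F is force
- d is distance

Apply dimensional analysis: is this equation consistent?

No

I (current) has dimensions [I].
B (magnetic field) has dimensions [I^-1 M T^-2].
F (force) has dimensions [L M T^-2].
d (distance) has dimensions [L].

Left side: [L]
Right side: [I^-2 L M^2 T^-4]

The two sides have different dimensions, so the equation is NOT dimensionally consistent.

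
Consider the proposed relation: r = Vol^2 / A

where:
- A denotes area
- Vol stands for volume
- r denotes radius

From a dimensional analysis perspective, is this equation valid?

No

A (area) has dimensions [L^2].
Vol (volume) has dimensions [L^3].
r (radius) has dimensions [L].

Left side: [L]
Right side: [L^4]

The two sides have different dimensions, so the equation is NOT dimensionally consistent.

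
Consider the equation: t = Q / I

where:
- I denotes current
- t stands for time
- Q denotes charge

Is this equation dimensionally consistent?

Yes

I (current) has dimensions [I].
t (time) has dimensions [T].
Q (charge) has dimensions [I T].

Left side: [T]
Right side: [T]

Both sides have the same dimensions, so the equation is dimensionally consistent.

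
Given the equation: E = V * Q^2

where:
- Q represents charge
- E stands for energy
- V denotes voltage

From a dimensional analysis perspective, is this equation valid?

No

Q (charge) has dimensions [I T].
E (energy) has dimensions [L^2 M T^-2].
V (voltage) has dimensions [I^-1 L^2 M T^-3].

Left side: [L^2 M T^-2]
Right side: [I L^2 M T^-1]

The two sides have different dimensions, so the equation is NOT dimensionally consistent.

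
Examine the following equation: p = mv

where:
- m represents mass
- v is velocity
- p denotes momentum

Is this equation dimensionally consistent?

Yes

m (mass) has dimensions [M].
v (velocity) has dimensions [L T^-1].
p (momentum) has dimensions [L M T^-1].

Left side: [L M T^-1]
Right side: [L M T^-1]

Both sides have the same dimensions, so the equation is dimensionally consistent.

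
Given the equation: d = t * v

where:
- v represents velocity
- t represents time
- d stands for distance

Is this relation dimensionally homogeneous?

Yes

v (velocity) has dimensions [L T^-1].
t (time) has dimensions [T].
d (distance) has dimensions [L].

Left side: [L]
Right side: [L]

Both sides have the same dimensions, so the equation is dimensionally consistent.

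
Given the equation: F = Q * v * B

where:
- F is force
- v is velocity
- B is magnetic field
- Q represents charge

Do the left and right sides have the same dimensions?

Yes

F (force) has dimensions [L M T^-2].
v (velocity) has dimensions [L T^-1].
B (magnetic field) has dimensions [I^-1 M T^-2].
Q (charge) has dimensions [I T].

Left side: [L M T^-2]
Right side: [L M T^-2]

Both sides have the same dimensions, so the equation is dimensionally consistent.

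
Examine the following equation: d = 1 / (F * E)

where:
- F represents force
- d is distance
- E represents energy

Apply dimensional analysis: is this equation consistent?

No

F (force) has dimensions [L M T^-2].
d (distance) has dimensions [L].
E (energy) has dimensions [L^2 M T^-2].

Left side: [L]
Right side: [L^-3 M^-2 T^4]

The two sides have different dimensions, so the equation is NOT dimensionally consistent.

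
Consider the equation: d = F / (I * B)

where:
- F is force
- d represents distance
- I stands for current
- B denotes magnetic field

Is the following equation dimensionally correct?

Yes

F (force) has dimensions [L M T^-2].
d (distance) has dimensions [L].
I (current) has dimensions [I].
B (magnetic field) has dimensions [I^-1 M T^-2].

Left side: [L]
Right side: [L]

Both sides have the same dimensions, so the equation is dimensionally consistent.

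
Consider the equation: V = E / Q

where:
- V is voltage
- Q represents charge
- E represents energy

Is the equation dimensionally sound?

Yes

V (voltage) has dimensions [I^-1 L^2 M T^-3].
Q (charge) has dimensions [I T].
E (energy) has dimensions [L^2 M T^-2].

Left side: [I^-1 L^2 M T^-3]
Right side: [I^-1 L^2 M T^-3]

Both sides have the same dimensions, so the equation is dimensionally consistent.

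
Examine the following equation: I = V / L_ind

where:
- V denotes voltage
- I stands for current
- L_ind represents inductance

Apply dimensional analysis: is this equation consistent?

No

V (voltage) has dimensions [I^-1 L^2 M T^-3].
I (current) has dimensions [I].
L_ind (inductance) has dimensions [I^-2 L^2 M T^-2].

Left side: [I]
Right side: [I T^-1]

The two sides have different dimensions, so the equation is NOT dimensionally consistent.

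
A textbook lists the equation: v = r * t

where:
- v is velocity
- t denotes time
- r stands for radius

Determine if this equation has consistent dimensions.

No

v (velocity) has dimensions [L T^-1].
t (time) has dimensions [T].
r (radius) has dimensions [L].

Left side: [L T^-1]
Right side: [L T]

The two sides have different dimensions, so the equation is NOT dimensionally consistent.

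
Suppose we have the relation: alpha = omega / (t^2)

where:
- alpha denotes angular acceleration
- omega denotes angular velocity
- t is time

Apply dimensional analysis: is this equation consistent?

No

alpha (angular acceleration) has dimensions [T^-2].
omega (angular velocity) has dimensions [T^-1].
t (time) has dimensions [T].

Left side: [T^-2]
Right side: [T^-3]

The two sides have different dimensions, so the equation is NOT dimensionally consistent.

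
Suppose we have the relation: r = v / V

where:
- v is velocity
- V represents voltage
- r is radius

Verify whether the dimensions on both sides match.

No

v (velocity) has dimensions [L T^-1].
V (voltage) has dimensions [I^-1 L^2 M T^-3].
r (radius) has dimensions [L].

Left side: [L]
Right side: [I L^-1 M^-1 T^2]

The two sides have different dimensions, so the equation is NOT dimensionally consistent.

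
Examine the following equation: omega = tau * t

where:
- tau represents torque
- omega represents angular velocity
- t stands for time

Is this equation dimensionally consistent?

No

tau (torque) has dimensions [L^2 M T^-2].
omega (angular velocity) has dimensions [T^-1].
t (time) has dimensions [T].

Left side: [T^-1]
Right side: [L^2 M T^-1]

The two sides have different dimensions, so the equation is NOT dimensionally consistent.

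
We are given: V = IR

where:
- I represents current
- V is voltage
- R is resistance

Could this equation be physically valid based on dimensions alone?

Yes

I (current) has dimensions [I].
V (voltage) has dimensions [I^-1 L^2 M T^-3].
R (resistance) has dimensions [I^-2 L^2 M T^-3].

Left side: [I^-1 L^2 M T^-3]
Right side: [I^-1 L^2 M T^-3]

Both sides have the same dimensions, so the equation is dimensionally consistent.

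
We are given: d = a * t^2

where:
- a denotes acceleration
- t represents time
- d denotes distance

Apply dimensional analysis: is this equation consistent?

Yes

a (acceleration) has dimensions [L T^-2].
t (time) has dimensions [T].
d (distance) has dimensions [L].

Left side: [L]
Right side: [L]

Both sides have the same dimensions, so the equation is dimensionally consistent.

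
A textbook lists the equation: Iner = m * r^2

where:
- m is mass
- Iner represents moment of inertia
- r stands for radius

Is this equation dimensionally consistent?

Yes

m (mass) has dimensions [M].
Iner (moment of inertia) has dimensions [L^2 M].
r (radius) has dimensions [L].

Left side: [L^2 M]
Right side: [L^2 M]

Both sides have the same dimensions, so the equation is dimensionally consistent.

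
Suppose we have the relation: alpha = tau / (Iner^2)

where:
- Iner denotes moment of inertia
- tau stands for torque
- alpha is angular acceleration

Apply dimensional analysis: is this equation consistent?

No

Iner (moment of inertia) has dimensions [L^2 M].
tau (torque) has dimensions [L^2 M T^-2].
alpha (angular acceleration) has dimensions [T^-2].

Left side: [T^-2]
Right side: [L^-2 M^-1 T^-2]

The two sides have different dimensions, so the equation is NOT dimensionally consistent.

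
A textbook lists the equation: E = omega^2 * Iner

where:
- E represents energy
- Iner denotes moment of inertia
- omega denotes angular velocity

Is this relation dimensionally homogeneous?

Yes

E (energy) has dimensions [L^2 M T^-2].
Iner (moment of inertia) has dimensions [L^2 M].
omega (angular velocity) has dimensions [T^-1].

Left side: [L^2 M T^-2]
Right side: [L^2 M T^-2]

Both sides have the same dimensions, so the equation is dimensionally consistent.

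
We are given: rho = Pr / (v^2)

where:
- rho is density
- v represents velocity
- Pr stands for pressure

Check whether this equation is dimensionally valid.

Yes

rho (density) has dimensions [L^-3 M].
v (velocity) has dimensions [L T^-1].
Pr (pressure) has dimensions [L^-1 M T^-2].

Left side: [L^-3 M]
Right side: [L^-3 M]

Both sides have the same dimensions, so the equation is dimensionally consistent.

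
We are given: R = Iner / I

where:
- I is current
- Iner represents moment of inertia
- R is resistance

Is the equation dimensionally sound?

No

I (current) has dimensions [I].
Iner (moment of inertia) has dimensions [L^2 M].
R (resistance) has dimensions [I^-2 L^2 M T^-3].

Left side: [I^-2 L^2 M T^-3]
Right side: [I^-1 L^2 M]

The two sides have different dimensions, so the equation is NOT dimensionally consistent.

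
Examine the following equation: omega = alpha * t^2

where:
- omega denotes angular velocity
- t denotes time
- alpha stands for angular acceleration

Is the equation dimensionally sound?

No

omega (angular velocity) has dimensions [T^-1].
t (time) has dimensions [T].
alpha (angular acceleration) has dimensions [T^-2].

Left side: [T^-1]
Right side: [dimensionless]

The two sides have different dimensions, so the equation is NOT dimensionally consistent.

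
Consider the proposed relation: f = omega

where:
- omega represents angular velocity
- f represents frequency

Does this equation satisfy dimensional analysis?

Yes

omega (angular velocity) has dimensions [T^-1].
f (frequency) has dimensions [T^-1].

Left side: [T^-1]
Right side: [T^-1]

Both sides have the same dimensions, so the equation is dimensionally consistent.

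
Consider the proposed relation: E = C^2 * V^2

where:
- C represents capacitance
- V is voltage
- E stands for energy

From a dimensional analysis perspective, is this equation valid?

No

C (capacitance) has dimensions [I^2 L^-2 M^-1 T^4].
V (voltage) has dimensions [I^-1 L^2 M T^-3].
E (energy) has dimensions [L^2 M T^-2].

Left side: [L^2 M T^-2]
Right side: [I^2 T^2]

The two sides have different dimensions, so the equation is NOT dimensionally consistent.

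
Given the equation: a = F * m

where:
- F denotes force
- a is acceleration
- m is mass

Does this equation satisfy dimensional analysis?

No

F (force) has dimensions [L M T^-2].
a (acceleration) has dimensions [L T^-2].
m (mass) has dimensions [M].

Left side: [L T^-2]
Right side: [L M^2 T^-2]

The two sides have different dimensions, so the equation is NOT dimensionally consistent.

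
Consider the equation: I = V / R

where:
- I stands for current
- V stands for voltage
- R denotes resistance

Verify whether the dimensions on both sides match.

Yes

I (current) has dimensions [I].
V (voltage) has dimensions [I^-1 L^2 M T^-3].
R (resistance) has dimensions [I^-2 L^2 M T^-3].

Left side: [I]
Right side: [I]

Both sides have the same dimensions, so the equation is dimensionally consistent.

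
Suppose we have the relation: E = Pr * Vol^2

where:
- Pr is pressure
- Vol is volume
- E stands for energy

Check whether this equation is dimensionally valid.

No

Pr (pressure) has dimensions [L^-1 M T^-2].
Vol (volume) has dimensions [L^3].
E (energy) has dimensions [L^2 M T^-2].

Left side: [L^2 M T^-2]
Right side: [L^5 M T^-2]

The two sides have different dimensions, so the equation is NOT dimensionally consistent.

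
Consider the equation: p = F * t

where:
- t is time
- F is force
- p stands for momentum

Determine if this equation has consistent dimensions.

Yes

t (time) has dimensions [T].
F (force) has dimensions [L M T^-2].
p (momentum) has dimensions [L M T^-1].

Left side: [L M T^-1]
Right side: [L M T^-1]

Both sides have the same dimensions, so the equation is dimensionally consistent.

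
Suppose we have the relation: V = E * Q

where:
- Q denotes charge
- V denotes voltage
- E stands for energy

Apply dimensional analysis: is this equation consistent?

No

Q (charge) has dimensions [I T].
V (voltage) has dimensions [I^-1 L^2 M T^-3].
E (energy) has dimensions [L^2 M T^-2].

Left side: [I^-1 L^2 M T^-3]
Right side: [I L^2 M T^-1]

The two sides have different dimensions, so the equation is NOT dimensionally consistent.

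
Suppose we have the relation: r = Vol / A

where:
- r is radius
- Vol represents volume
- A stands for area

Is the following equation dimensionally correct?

Yes

r (radius) has dimensions [L].
Vol (volume) has dimensions [L^3].
A (area) has dimensions [L^2].

Left side: [L]
Right side: [L]

Both sides have the same dimensions, so the equation is dimensionally consistent.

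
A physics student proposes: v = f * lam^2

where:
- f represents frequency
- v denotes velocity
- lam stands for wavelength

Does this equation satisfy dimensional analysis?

No

f (frequency) has dimensions [T^-1].
v (velocity) has dimensions [L T^-1].
lam (wavelength) has dimensions [L].

Left side: [L T^-1]
Right side: [L^2 T^-1]

The two sides have different dimensions, so the equation is NOT dimensionally consistent.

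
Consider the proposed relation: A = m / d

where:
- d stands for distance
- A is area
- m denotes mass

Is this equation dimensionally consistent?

No

d (distance) has dimensions [L].
A (area) has dimensions [L^2].
m (mass) has dimensions [M].

Left side: [L^2]
Right side: [L^-1 M]

The two sides have different dimensions, so the equation is NOT dimensionally consistent.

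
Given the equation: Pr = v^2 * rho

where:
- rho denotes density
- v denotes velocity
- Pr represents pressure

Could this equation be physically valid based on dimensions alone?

Yes

rho (density) has dimensions [L^-3 M].
v (velocity) has dimensions [L T^-1].
Pr (pressure) has dimensions [L^-1 M T^-2].

Left side: [L^-1 M T^-2]
Right side: [L^-1 M T^-2]

Both sides have the same dimensions, so the equation is dimensionally consistent.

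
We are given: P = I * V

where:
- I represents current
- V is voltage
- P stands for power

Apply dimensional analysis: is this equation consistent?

Yes

I (current) has dimensions [I].
V (voltage) has dimensions [I^-1 L^2 M T^-3].
P (power) has dimensions [L^2 M T^-3].

Left side: [L^2 M T^-3]
Right side: [L^2 M T^-3]

Both sides have the same dimensions, so the equation is dimensionally consistent.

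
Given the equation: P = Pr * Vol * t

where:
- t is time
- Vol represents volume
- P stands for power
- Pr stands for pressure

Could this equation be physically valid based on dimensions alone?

No

t (time) has dimensions [T].
Vol (volume) has dimensions [L^3].
P (power) has dimensions [L^2 M T^-3].
Pr (pressure) has dimensions [L^-1 M T^-2].

Left side: [L^2 M T^-3]
Right side: [L^2 M T^-1]

The two sides have different dimensions, so the equation is NOT dimensionally consistent.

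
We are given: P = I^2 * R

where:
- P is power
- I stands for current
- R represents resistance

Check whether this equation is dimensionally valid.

Yes

P (power) has dimensions [L^2 M T^-3].
I (current) has dimensions [I].
R (resistance) has dimensions [I^-2 L^2 M T^-3].

Left side: [L^2 M T^-3]
Right side: [L^2 M T^-3]

Both sides have the same dimensions, so the equation is dimensionally consistent.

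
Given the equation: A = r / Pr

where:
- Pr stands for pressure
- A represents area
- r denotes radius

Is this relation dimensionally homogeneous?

No

Pr (pressure) has dimensions [L^-1 M T^-2].
A (area) has dimensions [L^2].
r (radius) has dimensions [L].

Left side: [L^2]
Right side: [L^2 M^-1 T^2]

The two sides have different dimensions, so the equation is NOT dimensionally consistent.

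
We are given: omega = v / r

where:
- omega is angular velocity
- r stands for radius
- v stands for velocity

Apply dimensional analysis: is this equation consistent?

Yes

omega (angular velocity) has dimensions [T^-1].
r (radius) has dimensions [L].
v (velocity) has dimensions [L T^-1].

Left side: [T^-1]
Right side: [T^-1]

Both sides have the same dimensions, so the equation is dimensionally consistent.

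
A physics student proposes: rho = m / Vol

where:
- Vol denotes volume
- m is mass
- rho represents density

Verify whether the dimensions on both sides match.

Yes

Vol (volume) has dimensions [L^3].
m (mass) has dimensions [M].
rho (density) has dimensions [L^-3 M].

Left side: [L^-3 M]
Right side: [L^-3 M]

Both sides have the same dimensions, so the equation is dimensionally consistent.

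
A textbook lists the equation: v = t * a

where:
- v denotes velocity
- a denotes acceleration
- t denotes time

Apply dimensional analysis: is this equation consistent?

Yes

v (velocity) has dimensions [L T^-1].
a (acceleration) has dimensions [L T^-2].
t (time) has dimensions [T].

Left side: [L T^-1]
Right side: [L T^-1]

Both sides have the same dimensions, so the equation is dimensionally consistent.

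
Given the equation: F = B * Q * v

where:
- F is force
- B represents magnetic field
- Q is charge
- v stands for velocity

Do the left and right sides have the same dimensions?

Yes

F (force) has dimensions [L M T^-2].
B (magnetic field) has dimensions [I^-1 M T^-2].
Q (charge) has dimensions [I T].
v (velocity) has dimensions [L T^-1].

Left side: [L M T^-2]
Right side: [L M T^-2]

Both sides have the same dimensions, so the equation is dimensionally consistent.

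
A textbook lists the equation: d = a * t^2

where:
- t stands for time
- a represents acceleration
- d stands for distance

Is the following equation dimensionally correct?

Yes

t (time) has dimensions [T].
a (acceleration) has dimensions [L T^-2].
d (distance) has dimensions [L].

Left side: [L]
Right side: [L]

Both sides have the same dimensions, so the equation is dimensionally consistent.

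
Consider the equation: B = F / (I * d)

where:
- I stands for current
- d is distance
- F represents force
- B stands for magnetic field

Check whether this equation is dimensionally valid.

Yes

I (current) has dimensions [I].
d (distance) has dimensions [L].
F (force) has dimensions [L M T^-2].
B (magnetic field) has dimensions [I^-1 M T^-2].

Left side: [I^-1 M T^-2]
Right side: [I^-1 M T^-2]

Both sides have the same dimensions, so the equation is dimensionally consistent.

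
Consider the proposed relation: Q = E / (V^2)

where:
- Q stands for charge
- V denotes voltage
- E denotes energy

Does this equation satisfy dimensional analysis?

No

Q (charge) has dimensions [I T].
V (voltage) has dimensions [I^-1 L^2 M T^-3].
E (energy) has dimensions [L^2 M T^-2].

Left side: [I T]
Right side: [I^2 L^-2 M^-1 T^4]

The two sides have different dimensions, so the equation is NOT dimensionally consistent.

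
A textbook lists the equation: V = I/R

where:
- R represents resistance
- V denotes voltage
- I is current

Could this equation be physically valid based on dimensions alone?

No

R (resistance) has dimensions [I^-2 L^2 M T^-3].
V (voltage) has dimensions [I^-1 L^2 M T^-3].
I (current) has dimensions [I].

Left side: [I^-1 L^2 M T^-3]
Right side: [I^3 L^-2 M^-1 T^3]

The two sides have different dimensions, so the equation is NOT dimensionally consistent.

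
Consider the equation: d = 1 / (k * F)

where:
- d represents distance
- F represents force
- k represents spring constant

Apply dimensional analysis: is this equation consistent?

No

d (distance) has dimensions [L].
F (force) has dimensions [L M T^-2].
k (spring constant) has dimensions [M T^-2].

Left side: [L]
Right side: [L^-1 M^-2 T^4]

The two sides have different dimensions, so the equation is NOT dimensionally consistent.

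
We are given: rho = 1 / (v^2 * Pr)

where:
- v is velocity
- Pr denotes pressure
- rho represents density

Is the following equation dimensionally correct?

No

v (velocity) has dimensions [L T^-1].
Pr (pressure) has dimensions [L^-1 M T^-2].
rho (density) has dimensions [L^-3 M].

Left side: [L^-3 M]
Right side: [L^-1 M^-1 T^4]

The two sides have different dimensions, so the equation is NOT dimensionally consistent.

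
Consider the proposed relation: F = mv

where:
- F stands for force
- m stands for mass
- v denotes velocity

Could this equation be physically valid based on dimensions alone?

No

F (force) has dimensions [L M T^-2].
m (mass) has dimensions [M].
v (velocity) has dimensions [L T^-1].

Left side: [L M T^-2]
Right side: [L M T^-1]

The two sides have different dimensions, so the equation is NOT dimensionally consistent.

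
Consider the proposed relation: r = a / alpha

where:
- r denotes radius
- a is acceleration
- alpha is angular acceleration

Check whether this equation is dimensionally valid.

Yes

r (radius) has dimensions [L].
a (acceleration) has dimensions [L T^-2].
alpha (angular acceleration) has dimensions [T^-2].

Left side: [L]
Right side: [L]

Both sides have the same dimensions, so the equation is dimensionally consistent.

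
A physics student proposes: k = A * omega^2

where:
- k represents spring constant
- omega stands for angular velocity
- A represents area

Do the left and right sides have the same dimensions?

No

k (spring constant) has dimensions [M T^-2].
omega (angular velocity) has dimensions [T^-1].
A (area) has dimensions [L^2].

Left side: [M T^-2]
Right side: [L^2 T^-2]

The two sides have different dimensions, so the equation is NOT dimensionally consistent.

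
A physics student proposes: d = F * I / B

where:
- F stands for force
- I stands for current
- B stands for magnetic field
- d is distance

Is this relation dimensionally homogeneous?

No

F (force) has dimensions [L M T^-2].
I (current) has dimensions [I].
B (magnetic field) has dimensions [I^-1 M T^-2].
d (distance) has dimensions [L].

Left side: [L]
Right side: [I^2 L]

The two sides have different dimensions, so the equation is NOT dimensionally consistent.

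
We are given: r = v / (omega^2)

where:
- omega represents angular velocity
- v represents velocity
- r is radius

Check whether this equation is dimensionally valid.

No

omega (angular velocity) has dimensions [T^-1].
v (velocity) has dimensions [L T^-1].
r (radius) has dimensions [L].

Left side: [L]
Right side: [L T]

The two sides have different dimensions, so the equation is NOT dimensionally consistent.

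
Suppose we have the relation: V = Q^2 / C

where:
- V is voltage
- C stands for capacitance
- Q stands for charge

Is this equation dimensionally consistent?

No

V (voltage) has dimensions [I^-1 L^2 M T^-3].
C (capacitance) has dimensions [I^2 L^-2 M^-1 T^4].
Q (charge) has dimensions [I T].

Left side: [I^-1 L^2 M T^-3]
Right side: [L^2 M T^-2]

The two sides have different dimensions, so the equation is NOT dimensionally consistent.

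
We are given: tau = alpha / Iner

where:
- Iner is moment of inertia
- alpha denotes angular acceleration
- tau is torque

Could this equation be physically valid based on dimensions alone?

No

Iner (moment of inertia) has dimensions [L^2 M].
alpha (angular acceleration) has dimensions [T^-2].
tau (torque) has dimensions [L^2 M T^-2].

Left side: [L^2 M T^-2]
Right side: [L^-2 M^-1 T^-2]

The two sides have different dimensions, so the equation is NOT dimensionally consistent.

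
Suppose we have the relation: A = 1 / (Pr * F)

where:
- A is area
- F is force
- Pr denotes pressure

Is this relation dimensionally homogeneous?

No

A (area) has dimensions [L^2].
F (force) has dimensions [L M T^-2].
Pr (pressure) has dimensions [L^-1 M T^-2].

Left side: [L^2]
Right side: [M^-2 T^4]

The two sides have different dimensions, so the equation is NOT dimensionally consistent.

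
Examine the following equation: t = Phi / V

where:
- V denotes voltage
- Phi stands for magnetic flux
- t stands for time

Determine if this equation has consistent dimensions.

Yes

V (voltage) has dimensions [I^-1 L^2 M T^-3].
Phi (magnetic flux) has dimensions [I^-1 L^2 M T^-2].
t (time) has dimensions [T].

Left side: [T]
Right side: [T]

Both sides have the same dimensions, so the equation is dimensionally consistent.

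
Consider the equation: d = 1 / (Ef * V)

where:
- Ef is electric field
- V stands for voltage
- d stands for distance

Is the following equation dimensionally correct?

No

Ef (electric field) has dimensions [I^-1 L M T^-3].
V (voltage) has dimensions [I^-1 L^2 M T^-3].
d (distance) has dimensions [L].

Left side: [L]
Right side: [I^2 L^-3 M^-2 T^6]

The two sides have different dimensions, so the equation is NOT dimensionally consistent.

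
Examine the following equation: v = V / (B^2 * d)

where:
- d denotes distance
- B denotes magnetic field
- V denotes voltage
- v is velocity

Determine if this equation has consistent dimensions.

No

d (distance) has dimensions [L].
B (magnetic field) has dimensions [I^-1 M T^-2].
V (voltage) has dimensions [I^-1 L^2 M T^-3].
v (velocity) has dimensions [L T^-1].

Left side: [L T^-1]
Right side: [I L M^-1 T]

The two sides have different dimensions, so the equation is NOT dimensionally consistent.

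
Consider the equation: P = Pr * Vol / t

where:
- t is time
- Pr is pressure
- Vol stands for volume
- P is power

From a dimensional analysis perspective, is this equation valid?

Yes

t (time) has dimensions [T].
Pr (pressure) has dimensions [L^-1 M T^-2].
Vol (volume) has dimensions [L^3].
P (power) has dimensions [L^2 M T^-3].

Left side: [L^2 M T^-3]
Right side: [L^2 M T^-3]

Both sides have the same dimensions, so the equation is dimensionally consistent.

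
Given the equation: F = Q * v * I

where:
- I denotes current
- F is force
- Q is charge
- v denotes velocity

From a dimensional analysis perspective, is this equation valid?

No

I (current) has dimensions [I].
F (force) has dimensions [L M T^-2].
Q (charge) has dimensions [I T].
v (velocity) has dimensions [L T^-1].

Left side: [L M T^-2]
Right side: [I^2 L]

The two sides have different dimensions, so the equation is NOT dimensionally consistent.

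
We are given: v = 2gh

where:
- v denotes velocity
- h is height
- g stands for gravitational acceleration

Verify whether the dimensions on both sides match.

No

v (velocity) has dimensions [L T^-1].
h (height) has dimensions [L].
g (gravitational acceleration) has dimensions [L T^-2].

Left side: [L T^-1]
Right side: [L^2 T^-2]

The two sides have different dimensions, so the equation is NOT dimensionally consistent.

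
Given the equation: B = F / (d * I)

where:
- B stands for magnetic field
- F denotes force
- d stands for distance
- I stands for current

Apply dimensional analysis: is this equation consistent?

Yes

B (magnetic field) has dimensions [I^-1 M T^-2].
F (force) has dimensions [L M T^-2].
d (distance) has dimensions [L].
I (current) has dimensions [I].

Left side: [I^-1 M T^-2]
Right side: [I^-1 M T^-2]

Both sides have the same dimensions, so the equation is dimensionally consistent.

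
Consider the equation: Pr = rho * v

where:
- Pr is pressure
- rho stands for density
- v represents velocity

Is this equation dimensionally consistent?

No

Pr (pressure) has dimensions [L^-1 M T^-2].
rho (density) has dimensions [L^-3 M].
v (velocity) has dimensions [L T^-1].

Left side: [L^-1 M T^-2]
Right side: [L^-2 M T^-1]

The two sides have different dimensions, so the equation is NOT dimensionally consistent.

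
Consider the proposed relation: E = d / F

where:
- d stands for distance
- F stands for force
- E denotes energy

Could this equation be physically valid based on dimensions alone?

No

d (distance) has dimensions [L].
F (force) has dimensions [L M T^-2].
E (energy) has dimensions [L^2 M T^-2].

Left side: [L^2 M T^-2]
Right side: [M^-1 T^2]

The two sides have different dimensions, so the equation is NOT dimensionally consistent.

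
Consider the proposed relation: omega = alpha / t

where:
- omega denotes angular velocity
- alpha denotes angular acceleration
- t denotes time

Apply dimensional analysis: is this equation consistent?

No

omega (angular velocity) has dimensions [T^-1].
alpha (angular acceleration) has dimensions [T^-2].
t (time) has dimensions [T].

Left side: [T^-1]
Right side: [T^-3]

The two sides have different dimensions, so the equation is NOT dimensionally consistent.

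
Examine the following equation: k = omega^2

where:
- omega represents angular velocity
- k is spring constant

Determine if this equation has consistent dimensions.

No

omega (angular velocity) has dimensions [T^-1].
k (spring constant) has dimensions [M T^-2].

Left side: [M T^-2]
Right side: [T^-2]

The two sides have different dimensions, so the equation is NOT dimensionally consistent.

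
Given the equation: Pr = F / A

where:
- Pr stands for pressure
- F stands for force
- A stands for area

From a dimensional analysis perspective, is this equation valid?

Yes

Pr (pressure) has dimensions [L^-1 M T^-2].
F (force) has dimensions [L M T^-2].
A (area) has dimensions [L^2].

Left side: [L^-1 M T^-2]
Right side: [L^-1 M T^-2]

Both sides have the same dimensions, so the equation is dimensionally consistent.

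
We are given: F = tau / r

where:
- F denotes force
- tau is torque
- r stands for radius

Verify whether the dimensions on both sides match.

Yes

F (force) has dimensions [L M T^-2].
tau (torque) has dimensions [L^2 M T^-2].
r (radius) has dimensions [L].

Left side: [L M T^-2]
Right side: [L M T^-2]

Both sides have the same dimensions, so the equation is dimensionally consistent.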